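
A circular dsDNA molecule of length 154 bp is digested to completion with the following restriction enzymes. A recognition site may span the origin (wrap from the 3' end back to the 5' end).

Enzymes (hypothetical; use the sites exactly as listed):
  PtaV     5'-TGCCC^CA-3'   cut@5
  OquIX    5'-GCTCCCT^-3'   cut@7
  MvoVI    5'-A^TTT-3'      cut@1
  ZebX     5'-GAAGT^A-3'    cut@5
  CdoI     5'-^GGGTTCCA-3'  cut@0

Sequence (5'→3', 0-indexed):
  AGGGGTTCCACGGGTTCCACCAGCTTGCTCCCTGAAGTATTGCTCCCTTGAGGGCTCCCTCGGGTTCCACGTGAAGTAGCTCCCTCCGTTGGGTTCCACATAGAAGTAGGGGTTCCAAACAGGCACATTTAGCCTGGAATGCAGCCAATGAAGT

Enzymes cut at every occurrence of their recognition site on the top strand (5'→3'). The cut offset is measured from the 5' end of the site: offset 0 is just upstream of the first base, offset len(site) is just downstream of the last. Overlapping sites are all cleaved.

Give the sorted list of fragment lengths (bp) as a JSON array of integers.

[1,2,2,5,5,8,9,10,12,16,17,18,22,27]

Scan for sites:
  PtaV (TGCCCCA, off=5): no sites
  OquIX (GCTCCCT, off=7): starts [26, 41, 53, 78] → cuts [33, 48, 60, 85]
  MvoVI (ATTT, off=1): starts [126] → cuts [127]
  ZebX (GAAGTA, off=5): starts [33, 72, 102, 149] → cuts [0, 38, 77, 107]
  CdoI (GGGTTCCA, off=0): starts [2, 11, 61, 90, 109] → cuts [2, 11, 61, 90, 109]

All cut coordinates (distinct, sorted): [0, 2, 11, 33, 38, 48, 60, 61, 77, 85, 90, 107, 109, 127]

Fragments:
  0→2: 2 bp
  2→11: 9 bp
  11→33: 22 bp
  33→38: 5 bp
  38→48: 10 bp
  48→60: 12 bp
  60→61: 1 bp
  61→77: 16 bp
  77→85: 8 bp
  85→90: 5 bp
  90→107: 17 bp
  107→109: 2 bp
  109→127: 18 bp
  127→0 (wrap): 154-127+0 = 27 bp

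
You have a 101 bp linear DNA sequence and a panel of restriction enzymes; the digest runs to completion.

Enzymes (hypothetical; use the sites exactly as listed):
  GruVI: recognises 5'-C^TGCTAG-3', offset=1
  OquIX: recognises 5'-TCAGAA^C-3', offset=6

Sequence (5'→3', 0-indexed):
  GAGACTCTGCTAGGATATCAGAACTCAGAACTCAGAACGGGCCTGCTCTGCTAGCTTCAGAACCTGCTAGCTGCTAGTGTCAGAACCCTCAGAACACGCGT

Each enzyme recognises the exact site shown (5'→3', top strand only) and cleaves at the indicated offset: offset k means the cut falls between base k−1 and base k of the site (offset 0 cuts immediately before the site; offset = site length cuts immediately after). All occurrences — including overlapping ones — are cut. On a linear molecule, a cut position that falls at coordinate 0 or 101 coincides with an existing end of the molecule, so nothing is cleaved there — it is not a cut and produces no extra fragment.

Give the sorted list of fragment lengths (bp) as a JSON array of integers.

[2,7,7,7,7,7,9,11,14,14,16]

Scan for sites:
  GruVI CTGCTAG/1: at [6, 47, 63, 70] ⇒ [7, 48, 64, 71]
  OquIX TCAGAAC/6: at [17, 24, 31, 56, 79, 88] ⇒ [23, 30, 37, 62, 85, 94]

Pooled cuts: [7, 23, 30, 37, 48, 62, 64, 71, 85, 94]

Fragments:
  [0,7): 7 bp
  [7,23): 16 bp
  [23,30): 7 bp
  [30,37): 7 bp
  [37,48): 11 bp
  [48,62): 14 bp
  [62,64): 2 bp
  [64,71): 7 bp
  [71,85): 14 bp
  [85,94): 9 bp
  [94,101): 7 bp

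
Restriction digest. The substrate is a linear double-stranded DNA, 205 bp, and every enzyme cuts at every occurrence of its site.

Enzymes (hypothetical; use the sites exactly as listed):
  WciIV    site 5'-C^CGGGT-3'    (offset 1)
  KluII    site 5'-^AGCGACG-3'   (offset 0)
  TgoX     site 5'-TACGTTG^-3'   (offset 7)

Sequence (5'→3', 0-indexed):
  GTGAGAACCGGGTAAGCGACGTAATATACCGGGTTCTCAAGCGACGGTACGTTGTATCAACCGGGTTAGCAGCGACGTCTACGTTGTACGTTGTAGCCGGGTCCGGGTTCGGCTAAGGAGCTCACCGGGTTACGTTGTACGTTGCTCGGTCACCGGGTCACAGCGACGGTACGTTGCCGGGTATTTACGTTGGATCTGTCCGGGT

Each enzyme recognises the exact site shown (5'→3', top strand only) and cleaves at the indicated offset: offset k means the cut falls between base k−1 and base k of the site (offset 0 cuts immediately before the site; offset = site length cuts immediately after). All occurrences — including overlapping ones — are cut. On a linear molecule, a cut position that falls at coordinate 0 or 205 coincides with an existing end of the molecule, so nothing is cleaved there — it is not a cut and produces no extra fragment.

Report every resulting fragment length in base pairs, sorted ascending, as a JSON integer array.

Scan for sites:
  WciIV CCGGGT/1: at [7, 28, 60, 96, 102, 124, 152, 176, 199] ⇒ [8, 29, 61, 97, 103, 125, 153, 177, 200]
  KluII AGCGACG/0: at [14, 39, 70, 161] ⇒ [14, 39, 70, 161]
  TgoX TACGTTG/7: at [47, 79, 86, 130, 137, 169, 185] ⇒ [54, 86, 93, 137, 144, 176, 192]

Pooled cuts: [8, 14, 29, 39, 54, 61, 70, 86, 93, 97, 103, 125, 137, 144, 153, 161, 176, 177, 192, 200]

Fragments:
  [0,8): 8 bp
  [8,14): 6 bp
  [14,29): 15 bp
  [29,39): 10 bp
  [39,54): 15 bp
  [54,61): 7 bp
  [61,70): 9 bp
  [70,86): 16 bp
  [86,93): 7 bp
  [93,97): 4 bp
  [97,103): 6 bp
  [103,125): 22 bp
  [125,137): 12 bp
  [137,144): 7 bp
  [144,153): 9 bp
  [153,161): 8 bp
  [161,176): 15 bp
  [176,177): 1 bp
  [177,192): 15 bp
  [192,200): 8 bp
  [200,205): 5 bp

[1,4,5,6,6,7,7,7,8,8,8,9,9,10,12,15,15,15,15,16,22]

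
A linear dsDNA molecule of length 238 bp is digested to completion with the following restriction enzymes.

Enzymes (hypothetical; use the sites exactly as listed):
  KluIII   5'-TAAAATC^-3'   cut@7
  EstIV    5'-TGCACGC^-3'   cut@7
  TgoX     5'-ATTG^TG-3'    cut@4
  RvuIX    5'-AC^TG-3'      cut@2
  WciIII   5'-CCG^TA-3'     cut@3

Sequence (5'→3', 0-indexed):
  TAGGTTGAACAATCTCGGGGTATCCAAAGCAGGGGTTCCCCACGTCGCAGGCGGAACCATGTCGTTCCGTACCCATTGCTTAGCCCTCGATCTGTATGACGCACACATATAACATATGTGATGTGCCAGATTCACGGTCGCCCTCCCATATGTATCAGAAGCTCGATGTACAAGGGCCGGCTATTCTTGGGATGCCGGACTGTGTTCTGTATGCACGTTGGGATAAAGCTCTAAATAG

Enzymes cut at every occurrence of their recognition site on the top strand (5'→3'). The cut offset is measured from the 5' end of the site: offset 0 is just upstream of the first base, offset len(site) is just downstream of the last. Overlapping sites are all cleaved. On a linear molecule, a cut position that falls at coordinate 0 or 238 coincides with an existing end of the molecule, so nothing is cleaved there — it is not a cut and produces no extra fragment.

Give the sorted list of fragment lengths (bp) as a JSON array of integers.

[38,69,131]

Per-enzyme occurrences:
  KluIII (TAAAATC, off=7): no sites
  EstIV (TGCACGC, off=7): no sites
  TgoX (ATTGTG, off=4): no sites
  RvuIX (ACTG, off=2): starts [198] → cuts [200]
  WciIII (CCGTA, off=3): starts [66] → cuts [69]

All cut coordinates (distinct, sorted): [69, 200]

Fragment lengths:
  [0,69): 69 bp
  [69,200): 131 bp
  [200,238): 38 bp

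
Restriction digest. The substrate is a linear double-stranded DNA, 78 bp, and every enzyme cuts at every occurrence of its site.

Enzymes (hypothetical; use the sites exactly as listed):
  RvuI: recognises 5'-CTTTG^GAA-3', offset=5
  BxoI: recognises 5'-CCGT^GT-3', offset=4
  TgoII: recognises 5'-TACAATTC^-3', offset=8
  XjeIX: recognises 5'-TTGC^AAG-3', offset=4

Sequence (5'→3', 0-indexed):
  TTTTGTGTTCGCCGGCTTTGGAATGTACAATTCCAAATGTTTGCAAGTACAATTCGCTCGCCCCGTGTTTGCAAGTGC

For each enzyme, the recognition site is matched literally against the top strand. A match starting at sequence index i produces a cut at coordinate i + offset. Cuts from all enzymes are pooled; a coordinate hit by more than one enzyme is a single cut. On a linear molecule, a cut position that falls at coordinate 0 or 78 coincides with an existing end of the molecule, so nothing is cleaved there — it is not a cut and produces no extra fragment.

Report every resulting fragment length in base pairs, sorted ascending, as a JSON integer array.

Per-enzyme occurrences:
  RvuI CTTTGGAA/5: at [15] ⇒ [20]
  BxoI CCGTGT/4: at [62] ⇒ [66]
  TgoII TACAATTC/8: at [25, 47] ⇒ [33, 55]
  XjeIX TTGCAAG/4: at [40, 68] ⇒ [44, 72]

Pooled cuts: [20, 33, 44, 55, 66, 72]

Fragment lengths:
  [0,20): 20 bp
  [20,33): 13 bp
  [33,44): 11 bp
  [44,55): 11 bp
  [55,66): 11 bp
  [66,72): 6 bp
  [72,78): 6 bp

[6,6,11,11,11,13,20]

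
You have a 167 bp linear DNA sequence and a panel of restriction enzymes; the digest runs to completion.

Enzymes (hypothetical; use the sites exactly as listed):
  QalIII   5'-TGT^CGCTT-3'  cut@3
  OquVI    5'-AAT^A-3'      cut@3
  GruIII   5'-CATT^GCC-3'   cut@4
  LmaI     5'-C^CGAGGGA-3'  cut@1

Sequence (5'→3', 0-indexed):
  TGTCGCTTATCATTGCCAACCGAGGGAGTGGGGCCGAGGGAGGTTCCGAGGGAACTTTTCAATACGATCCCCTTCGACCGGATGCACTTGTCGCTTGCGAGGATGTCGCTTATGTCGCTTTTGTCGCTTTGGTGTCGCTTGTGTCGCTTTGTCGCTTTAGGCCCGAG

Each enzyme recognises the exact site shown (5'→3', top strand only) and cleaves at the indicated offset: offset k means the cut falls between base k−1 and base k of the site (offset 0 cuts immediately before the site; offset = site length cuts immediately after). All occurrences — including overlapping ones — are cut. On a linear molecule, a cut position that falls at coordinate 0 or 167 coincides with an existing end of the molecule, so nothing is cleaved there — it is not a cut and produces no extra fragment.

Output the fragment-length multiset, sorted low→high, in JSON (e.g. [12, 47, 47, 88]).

[3,6,8,9,9,9,11,11,12,14,15,15,17,28]

Site scan:
  QalIII (TGTCGCTT, off=3): starts [0, 88, 103, 112, 121, 132, 141, 149] → cuts [3, 91, 106, 115, 124, 135, 144, 152]
  OquVI (AATA, off=3): starts [60] → cuts [63]
  GruIII (CATTGCC, off=4): starts [10] → cuts [14]
  LmaI (CCGAGGGA, off=1): starts [19, 33, 45] → cuts [20, 34, 46]

Pooled cuts: [3, 14, 20, 34, 46, 63, 91, 106, 115, 124, 135, 144, 152]

Fragments:
  [0,3): 3 bp
  [3,14): 11 bp
  [14,20): 6 bp
  [20,34): 14 bp
  [34,46): 12 bp
  [46,63): 17 bp
  [63,91): 28 bp
  [91,106): 15 bp
  [106,115): 9 bp
  [115,124): 9 bp
  [124,135): 11 bp
  [135,144): 9 bp
  [144,152): 8 bp
  [152,167): 15 bp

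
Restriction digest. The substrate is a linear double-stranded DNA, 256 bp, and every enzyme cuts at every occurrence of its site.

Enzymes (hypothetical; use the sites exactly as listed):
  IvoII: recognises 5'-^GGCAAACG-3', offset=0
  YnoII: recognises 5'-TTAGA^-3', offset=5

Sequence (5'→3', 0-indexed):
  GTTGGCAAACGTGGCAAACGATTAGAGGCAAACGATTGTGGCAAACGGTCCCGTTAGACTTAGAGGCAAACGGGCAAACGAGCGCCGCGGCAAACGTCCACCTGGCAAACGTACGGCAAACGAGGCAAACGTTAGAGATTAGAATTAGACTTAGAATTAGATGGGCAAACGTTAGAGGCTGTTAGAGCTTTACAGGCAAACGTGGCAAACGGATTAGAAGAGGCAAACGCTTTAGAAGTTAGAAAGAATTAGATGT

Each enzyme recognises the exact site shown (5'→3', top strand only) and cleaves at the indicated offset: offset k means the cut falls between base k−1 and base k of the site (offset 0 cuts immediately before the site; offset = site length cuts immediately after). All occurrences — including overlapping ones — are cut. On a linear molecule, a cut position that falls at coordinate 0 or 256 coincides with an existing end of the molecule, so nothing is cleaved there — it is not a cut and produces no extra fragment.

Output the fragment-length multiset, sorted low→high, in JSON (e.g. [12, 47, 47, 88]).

Per-enzyme occurrences:
  IvoII (GGCAAACG, off=0): starts [3, 12, 26, 39, 64, 72, 88, 103, 114, 123, 163, 194, 203, 221] → cuts [3, 12, 26, 39, 64, 72, 88, 103, 114, 123, 163, 194, 203, 221]
  YnoII (TTAGA, off=5): starts [21, 53, 59, 131, 138, 144, 150, 156, 171, 181, 213, 231, 238, 248] → cuts [26, 58, 64, 136, 143, 149, 155, 161, 176, 186, 218, 236, 243, 253]

All cut coordinates (distinct, sorted): [3, 12, 26, 39, 58, 64, 72, 88, 103, 114, 123, 136, 143, 149, 155, 161, 163, 176, 186, 194, 203, 218, 221, 236, 243, 253]

Fragments:
  [0,3): 3 bp
  [3,12): 9 bp
  [12,26): 14 bp
  [26,39): 13 bp
  [39,58): 19 bp
  [58,64): 6 bp
  [64,72): 8 bp
  [72,88): 16 bp
  [88,103): 15 bp
  [103,114): 11 bp
  [114,123): 9 bp
  [123,136): 13 bp
  [136,143): 7 bp
  [143,149): 6 bp
  [149,155): 6 bp
  [155,161): 6 bp
  [161,163): 2 bp
  [163,176): 13 bp
  [176,186): 10 bp
  [186,194): 8 bp
  [194,203): 9 bp
  [203,218): 15 bp
  [218,221): 3 bp
  [221,236): 15 bp
  [236,243): 7 bp
  [243,253): 10 bp
  [253,256): 3 bp

[2,3,3,3,6,6,6,6,7,7,8,8,9,9,9,10,10,11,13,13,13,14,15,15,15,16,19]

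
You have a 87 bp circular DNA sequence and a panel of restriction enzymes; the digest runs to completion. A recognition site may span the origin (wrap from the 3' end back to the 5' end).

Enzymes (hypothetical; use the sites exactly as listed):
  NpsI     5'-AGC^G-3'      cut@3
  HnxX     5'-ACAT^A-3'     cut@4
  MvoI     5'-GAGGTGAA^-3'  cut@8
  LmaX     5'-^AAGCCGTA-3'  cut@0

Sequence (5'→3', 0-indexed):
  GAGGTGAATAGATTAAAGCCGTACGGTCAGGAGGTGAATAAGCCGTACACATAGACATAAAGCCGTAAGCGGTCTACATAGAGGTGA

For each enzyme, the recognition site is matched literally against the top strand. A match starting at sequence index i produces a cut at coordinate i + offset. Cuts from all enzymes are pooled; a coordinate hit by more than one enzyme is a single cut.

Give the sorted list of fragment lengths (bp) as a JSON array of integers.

Scan for sites:
  NpsI (AGCG, off=3): starts [67] → cuts [70]
  HnxX (ACATA, off=4): starts [48, 54, 75] → cuts [52, 58, 79]
  MvoI (GAGGTGAA, off=8): starts [0, 30] → cuts [8, 38]
  LmaX (AAGCCGTA, off=0): starts [15, 39, 59] → cuts [15, 39, 59]

Pooled cuts: [8, 15, 38, 39, 52, 58, 59, 70, 79]

Fragment lengths:
  8→15: 7 bp
  15→38: 23 bp
  38→39: 1 bp
  39→52: 13 bp
  52→58: 6 bp
  58→59: 1 bp
  59→70: 11 bp
  70→79: 9 bp
  79→8 (wrap): 87-79+8 = 16 bp

[1,1,6,7,9,11,13,16,23]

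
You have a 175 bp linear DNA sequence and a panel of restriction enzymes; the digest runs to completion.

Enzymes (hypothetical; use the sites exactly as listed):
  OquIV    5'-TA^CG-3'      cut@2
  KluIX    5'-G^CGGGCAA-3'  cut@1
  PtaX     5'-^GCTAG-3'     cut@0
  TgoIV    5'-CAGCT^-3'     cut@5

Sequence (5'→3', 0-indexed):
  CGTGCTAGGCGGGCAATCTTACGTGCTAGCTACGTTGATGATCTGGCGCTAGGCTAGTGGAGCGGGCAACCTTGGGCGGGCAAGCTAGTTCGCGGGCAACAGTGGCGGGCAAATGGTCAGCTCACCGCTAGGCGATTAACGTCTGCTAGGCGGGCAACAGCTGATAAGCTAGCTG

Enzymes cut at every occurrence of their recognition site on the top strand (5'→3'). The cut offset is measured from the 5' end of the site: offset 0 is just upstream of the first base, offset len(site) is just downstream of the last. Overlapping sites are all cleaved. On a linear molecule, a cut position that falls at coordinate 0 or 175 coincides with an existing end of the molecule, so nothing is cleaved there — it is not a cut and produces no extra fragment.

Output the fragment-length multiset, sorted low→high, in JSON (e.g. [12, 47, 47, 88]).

[3,3,4,5,5,6,6,7,8,8,9,10,12,12,13,14,15,17,18]

Scan for sites:
  OquIV TACG/2: at [19, 30] ⇒ [21, 32]
  KluIX GCGGGCAA/1: at [8, 61, 75, 91, 104, 149] ⇒ [9, 62, 76, 92, 105, 150]
  PtaX GCTAG/0: at [3, 24, 47, 52, 83, 126, 144, 167] ⇒ [3, 24, 47, 52, 83, 126, 144, 167]
  TgoIV CAGCT/5: at [117, 157] ⇒ [122, 162]

All cut coordinates (distinct, sorted): [3, 9, 21, 24, 32, 47, 52, 62, 76, 83, 92, 105, 122, 126, 144, 150, 162, 167]

Fragment lengths:
  [0,3): 3 bp
  [3,9): 6 bp
  [9,21): 12 bp
  [21,24): 3 bp
  [24,32): 8 bp
  [32,47): 15 bp
  [47,52): 5 bp
  [52,62): 10 bp
  [62,76): 14 bp
  [76,83): 7 bp
  [83,92): 9 bp
  [92,105): 13 bp
  [105,122): 17 bp
  [122,126): 4 bp
  [126,144): 18 bp
  [144,150): 6 bp
  [150,162): 12 bp
  [162,167): 5 bp
  [167,175): 8 bp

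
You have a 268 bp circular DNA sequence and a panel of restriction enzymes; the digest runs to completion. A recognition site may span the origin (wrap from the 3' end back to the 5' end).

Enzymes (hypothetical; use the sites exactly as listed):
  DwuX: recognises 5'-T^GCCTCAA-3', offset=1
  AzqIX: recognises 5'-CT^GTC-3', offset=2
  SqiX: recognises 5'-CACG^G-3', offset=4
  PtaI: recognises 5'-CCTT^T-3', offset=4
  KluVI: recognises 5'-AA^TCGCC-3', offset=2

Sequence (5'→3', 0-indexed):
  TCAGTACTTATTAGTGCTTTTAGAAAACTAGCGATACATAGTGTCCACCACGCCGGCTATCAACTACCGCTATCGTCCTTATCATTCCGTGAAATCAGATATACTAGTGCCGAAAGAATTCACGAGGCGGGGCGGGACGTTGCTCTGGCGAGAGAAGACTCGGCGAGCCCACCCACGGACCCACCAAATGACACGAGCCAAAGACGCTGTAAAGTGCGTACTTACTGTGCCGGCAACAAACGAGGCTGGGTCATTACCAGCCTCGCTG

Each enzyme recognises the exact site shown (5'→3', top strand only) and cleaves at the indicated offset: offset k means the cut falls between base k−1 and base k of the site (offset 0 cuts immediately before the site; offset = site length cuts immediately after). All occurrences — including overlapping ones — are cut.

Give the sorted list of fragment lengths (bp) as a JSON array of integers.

Per-enzyme occurrences:
  DwuX (TGCCTCAA, off=1): no sites
  AzqIX CTGTC/2: at [265] ⇒ [267]
  SqiX CACGG/4: at [173] ⇒ [177]
  PtaI (CCTTT, off=4): no sites
  KluVI (AATCGCC, off=2): no sites

Pooled cuts: [177, 267]

Fragments:
  177→267: 90 bp
  267→177 (wrap): 268-267+177 = 178 bp

[90,178]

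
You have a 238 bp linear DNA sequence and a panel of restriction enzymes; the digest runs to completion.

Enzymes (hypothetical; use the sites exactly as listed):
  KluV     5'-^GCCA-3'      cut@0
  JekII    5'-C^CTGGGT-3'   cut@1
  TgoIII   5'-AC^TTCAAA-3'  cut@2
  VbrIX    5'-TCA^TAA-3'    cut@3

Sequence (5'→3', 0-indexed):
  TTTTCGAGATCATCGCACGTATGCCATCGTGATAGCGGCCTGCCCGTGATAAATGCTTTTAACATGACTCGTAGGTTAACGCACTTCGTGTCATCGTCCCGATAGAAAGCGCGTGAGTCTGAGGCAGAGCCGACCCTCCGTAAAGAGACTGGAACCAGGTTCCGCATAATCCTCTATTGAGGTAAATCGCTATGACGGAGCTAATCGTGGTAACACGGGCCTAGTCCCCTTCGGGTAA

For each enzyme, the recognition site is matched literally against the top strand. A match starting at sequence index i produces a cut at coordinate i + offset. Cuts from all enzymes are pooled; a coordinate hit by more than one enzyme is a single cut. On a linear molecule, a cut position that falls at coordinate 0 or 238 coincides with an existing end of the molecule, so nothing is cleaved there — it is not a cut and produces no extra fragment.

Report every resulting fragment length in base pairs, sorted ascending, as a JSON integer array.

[22,216]

Per-enzyme occurrences:
  KluV GCCA/0: at [22] ⇒ [22]
  JekII (CCTGGGT, off=1): no sites
  TgoIII (ACTTCAAA, off=2): no sites
  VbrIX (TCATAA, off=3): no sites

Pooled cuts: [22]

Fragment lengths:
  [0,22): 22 bp
  [22,238): 216 bp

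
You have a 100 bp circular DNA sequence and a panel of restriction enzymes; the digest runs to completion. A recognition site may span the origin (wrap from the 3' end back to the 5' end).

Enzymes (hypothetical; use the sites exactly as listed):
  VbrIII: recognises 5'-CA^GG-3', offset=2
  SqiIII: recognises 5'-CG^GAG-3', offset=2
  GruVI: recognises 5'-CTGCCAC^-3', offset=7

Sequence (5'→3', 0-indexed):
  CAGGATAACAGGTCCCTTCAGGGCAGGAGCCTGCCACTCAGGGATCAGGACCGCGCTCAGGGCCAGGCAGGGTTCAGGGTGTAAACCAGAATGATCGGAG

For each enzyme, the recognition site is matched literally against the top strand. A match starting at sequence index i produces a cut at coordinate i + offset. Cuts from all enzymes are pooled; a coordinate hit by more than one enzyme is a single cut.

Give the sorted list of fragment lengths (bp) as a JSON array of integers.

Scan for sites:
  VbrIII (CAGG, off=2): starts [0, 8, 18, 23, 38, 45, 57, 63, 67, 74] → cuts [2, 10, 20, 25, 40, 47, 59, 65, 69, 76]
  SqiIII (CGGAG, off=2): starts [95] → cuts [97]
  GruVI (CTGCCAC, off=7): starts [30] → cuts [37]

All cut coordinates (distinct, sorted): [2, 10, 20, 25, 37, 40, 47, 59, 65, 69, 76, 97]

Fragment lengths:
  2→10: 8 bp
  10→20: 10 bp
  20→25: 5 bp
  25→37: 12 bp
  37→40: 3 bp
  40→47: 7 bp
  47→59: 12 bp
  59→65: 6 bp
  65→69: 4 bp
  69→76: 7 bp
  76→97: 21 bp
  97→2 (wrap): 100-97+2 = 5 bp

[3,4,5,5,6,7,7,8,10,12,12,21]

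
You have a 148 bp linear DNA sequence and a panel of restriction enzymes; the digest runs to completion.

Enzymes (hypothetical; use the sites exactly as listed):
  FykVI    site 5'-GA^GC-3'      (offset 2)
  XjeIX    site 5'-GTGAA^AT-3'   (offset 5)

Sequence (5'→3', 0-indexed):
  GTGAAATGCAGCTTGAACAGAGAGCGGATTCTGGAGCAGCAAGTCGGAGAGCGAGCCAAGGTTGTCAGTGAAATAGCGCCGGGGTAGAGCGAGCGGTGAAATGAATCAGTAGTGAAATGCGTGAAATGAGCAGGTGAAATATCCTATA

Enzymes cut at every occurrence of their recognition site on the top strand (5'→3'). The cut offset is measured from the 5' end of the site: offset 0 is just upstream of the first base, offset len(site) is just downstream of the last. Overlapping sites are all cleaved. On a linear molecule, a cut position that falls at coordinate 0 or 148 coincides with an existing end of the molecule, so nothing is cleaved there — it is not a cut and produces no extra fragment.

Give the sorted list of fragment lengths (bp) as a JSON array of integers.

Per-enzyme occurrences:
  FykVI GAGC/2: at [21, 33, 48, 52, 86, 90, 127] ⇒ [23, 35, 50, 54, 88, 92, 129]
  XjeIX GTGAAAT/5: at [0, 67, 95, 111, 120, 133] ⇒ [5, 72, 100, 116, 125, 138]

Pooled cuts: [5, 23, 35, 50, 54, 72, 88, 92, 100, 116, 125, 129, 138]

Fragment lengths:
  [0,5): 5 bp
  [5,23): 18 bp
  [23,35): 12 bp
  [35,50): 15 bp
  [50,54): 4 bp
  [54,72): 18 bp
  [72,88): 16 bp
  [88,92): 4 bp
  [92,100): 8 bp
  [100,116): 16 bp
  [116,125): 9 bp
  [125,129): 4 bp
  [129,138): 9 bp
  [138,148): 10 bp

[4,4,4,5,8,9,9,10,12,15,16,16,18,18]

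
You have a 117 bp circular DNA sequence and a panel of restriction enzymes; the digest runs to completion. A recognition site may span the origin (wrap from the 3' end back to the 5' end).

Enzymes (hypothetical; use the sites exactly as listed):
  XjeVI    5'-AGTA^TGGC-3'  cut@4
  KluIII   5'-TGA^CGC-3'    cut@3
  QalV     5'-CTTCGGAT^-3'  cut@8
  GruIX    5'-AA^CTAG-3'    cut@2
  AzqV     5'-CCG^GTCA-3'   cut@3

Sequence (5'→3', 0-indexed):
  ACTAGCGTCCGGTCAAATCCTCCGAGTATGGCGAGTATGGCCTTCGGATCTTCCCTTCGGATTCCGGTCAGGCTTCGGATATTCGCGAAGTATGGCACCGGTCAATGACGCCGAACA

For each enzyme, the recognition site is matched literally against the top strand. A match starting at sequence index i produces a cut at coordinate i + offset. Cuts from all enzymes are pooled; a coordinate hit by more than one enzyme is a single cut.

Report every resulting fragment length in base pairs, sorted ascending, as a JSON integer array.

[4,8,8,9,10,10,12,12,13,14,17]

Site scan:
  XjeVI (AGTATGGC, off=4): starts [24, 33, 88] → cuts [28, 37, 92]
  KluIII (TGACGC, off=3): starts [105] → cuts [108]
  QalV (CTTCGGAT, off=8): starts [41, 54, 72] → cuts [49, 62, 80]
  GruIX (AACTAG, off=2): starts [116] → cuts [1]
  AzqV (CCGGTCA, off=3): starts [8, 63, 97] → cuts [11, 66, 100]

Pooled cuts: [1, 11, 28, 37, 49, 62, 66, 80, 92, 100, 108]

Fragments:
  1→11: 10 bp
  11→28: 17 bp
  28→37: 9 bp
  37→49: 12 bp
  49→62: 13 bp
  62→66: 4 bp
  66→80: 14 bp
  80→92: 12 bp
  92→100: 8 bp
  100→108: 8 bp
  108→1 (wrap): 117-108+1 = 10 bp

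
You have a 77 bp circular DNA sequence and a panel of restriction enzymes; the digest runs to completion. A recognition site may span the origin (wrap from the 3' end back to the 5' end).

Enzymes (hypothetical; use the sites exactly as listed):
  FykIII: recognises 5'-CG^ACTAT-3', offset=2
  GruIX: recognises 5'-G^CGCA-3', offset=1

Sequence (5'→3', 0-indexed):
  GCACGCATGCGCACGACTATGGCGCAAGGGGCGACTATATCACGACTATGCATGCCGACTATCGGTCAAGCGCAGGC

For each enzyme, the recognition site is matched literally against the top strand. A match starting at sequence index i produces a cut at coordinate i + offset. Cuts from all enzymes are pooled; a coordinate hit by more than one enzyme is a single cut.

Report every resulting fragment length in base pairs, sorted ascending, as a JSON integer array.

Per-enzyme occurrences:
  FykIII CGACTAT/2: at [13, 31, 42, 55] ⇒ [15, 33, 44, 57]
  GruIX GCGCA/1: at [8, 21, 69, 75] ⇒ [9, 22, 70, 76]

Pooled cuts: [9, 15, 22, 33, 44, 57, 70, 76]

Fragments:
  9→15: 6 bp
  15→22: 7 bp
  22→33: 11 bp
  33→44: 11 bp
  44→57: 13 bp
  57→70: 13 bp
  70→76: 6 bp
  76→9 (wrap): 77-76+9 = 10 bp

[6,6,7,10,11,11,13,13]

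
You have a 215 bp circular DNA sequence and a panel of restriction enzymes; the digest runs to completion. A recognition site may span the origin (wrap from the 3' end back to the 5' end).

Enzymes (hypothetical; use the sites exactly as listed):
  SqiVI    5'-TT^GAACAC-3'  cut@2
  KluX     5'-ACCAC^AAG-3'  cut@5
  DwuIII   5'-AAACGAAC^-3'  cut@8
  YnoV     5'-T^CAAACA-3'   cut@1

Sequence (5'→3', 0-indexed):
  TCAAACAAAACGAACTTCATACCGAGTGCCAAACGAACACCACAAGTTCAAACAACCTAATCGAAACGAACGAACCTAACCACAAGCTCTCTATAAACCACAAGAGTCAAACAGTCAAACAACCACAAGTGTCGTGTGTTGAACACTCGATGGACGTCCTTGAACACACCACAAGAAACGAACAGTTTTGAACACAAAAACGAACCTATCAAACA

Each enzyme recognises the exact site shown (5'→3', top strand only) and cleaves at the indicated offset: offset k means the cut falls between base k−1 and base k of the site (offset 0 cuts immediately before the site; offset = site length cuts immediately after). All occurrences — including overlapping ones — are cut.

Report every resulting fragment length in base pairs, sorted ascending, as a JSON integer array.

Per-enzyme occurrences:
  SqiVI TTGAACAC/2: at [138, 159, 187] ⇒ [140, 161, 189]
  KluX ACCACAAG/5: at [38, 78, 96, 121, 167] ⇒ [43, 83, 101, 126, 172]
  DwuIII AAACGAAC/8: at [7, 30, 63, 175, 197] ⇒ [15, 38, 71, 183, 205]
  YnoV TCAAACA/1: at [0, 47, 106, 114, 208] ⇒ [1, 48, 107, 115, 209]

Pooled cuts: [1, 15, 38, 43, 48, 71, 83, 101, 107, 115, 126, 140, 161, 172, 183, 189, 205, 209]

Fragments:
  1→15: 14 bp
  15→38: 23 bp
  38→43: 5 bp
  43→48: 5 bp
  48→71: 23 bp
  71→83: 12 bp
  83→101: 18 bp
  101→107: 6 bp
  107→115: 8 bp
  115→126: 11 bp
  126→140: 14 bp
  140→161: 21 bp
  161→172: 11 bp
  172→183: 11 bp
  183→189: 6 bp
  189→205: 16 bp
  205→209: 4 bp
  209→1 (wrap): 215-209+1 = 7 bp

[4,5,5,6,6,7,8,11,11,11,12,14,14,16,18,21,23,23]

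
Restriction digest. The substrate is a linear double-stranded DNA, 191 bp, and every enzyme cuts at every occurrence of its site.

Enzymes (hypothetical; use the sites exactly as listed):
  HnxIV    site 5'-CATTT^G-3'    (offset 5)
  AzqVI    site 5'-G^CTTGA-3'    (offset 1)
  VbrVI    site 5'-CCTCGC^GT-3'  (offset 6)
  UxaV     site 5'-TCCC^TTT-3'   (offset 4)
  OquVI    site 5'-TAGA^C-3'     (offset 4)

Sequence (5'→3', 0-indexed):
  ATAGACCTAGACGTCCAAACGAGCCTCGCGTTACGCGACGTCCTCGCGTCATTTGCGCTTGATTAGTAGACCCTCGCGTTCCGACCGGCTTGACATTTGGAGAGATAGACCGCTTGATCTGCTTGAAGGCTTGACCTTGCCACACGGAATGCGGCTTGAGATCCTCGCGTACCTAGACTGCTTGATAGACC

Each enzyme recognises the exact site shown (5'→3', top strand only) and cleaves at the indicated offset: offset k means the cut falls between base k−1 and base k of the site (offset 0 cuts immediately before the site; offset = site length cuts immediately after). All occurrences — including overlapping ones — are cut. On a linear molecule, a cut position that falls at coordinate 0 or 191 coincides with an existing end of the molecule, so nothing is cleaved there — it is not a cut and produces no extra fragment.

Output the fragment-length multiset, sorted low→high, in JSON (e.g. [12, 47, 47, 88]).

Per-enzyme occurrences:
  HnxIV CATTTG/5: at [49, 93] ⇒ [54, 98]
  AzqVI GCTTGA/1: at [56, 87, 111, 120, 128, 153, 179] ⇒ [57, 88, 112, 121, 129, 154, 180]
  VbrVI CCTCGCGT/6: at [23, 41, 71, 162] ⇒ [29, 47, 77, 168]
  UxaV (TCCCTTT, off=4): no sites
  OquVI TAGAC/4: at [1, 7, 66, 105, 173, 185] ⇒ [5, 11, 70, 109, 177, 189]

All cut coordinates (distinct, sorted): [5, 11, 29, 47, 54, 57, 70, 77, 88, 98, 109, 112, 121, 129, 154, 168, 177, 180, 189]

Fragment lengths:
  [0,5): 5 bp
  [5,11): 6 bp
  [11,29): 18 bp
  [29,47): 18 bp
  [47,54): 7 bp
  [54,57): 3 bp
  [57,70): 13 bp
  [70,77): 7 bp
  [77,88): 11 bp
  [88,98): 10 bp
  [98,109): 11 bp
  [109,112): 3 bp
  [112,121): 9 bp
  [121,129): 8 bp
  [129,154): 25 bp
  [154,168): 14 bp
  [168,177): 9 bp
  [177,180): 3 bp
  [180,189): 9 bp
  [189,191): 2 bp

[2,3,3,3,5,6,7,7,8,9,9,9,10,11,11,13,14,18,18,25]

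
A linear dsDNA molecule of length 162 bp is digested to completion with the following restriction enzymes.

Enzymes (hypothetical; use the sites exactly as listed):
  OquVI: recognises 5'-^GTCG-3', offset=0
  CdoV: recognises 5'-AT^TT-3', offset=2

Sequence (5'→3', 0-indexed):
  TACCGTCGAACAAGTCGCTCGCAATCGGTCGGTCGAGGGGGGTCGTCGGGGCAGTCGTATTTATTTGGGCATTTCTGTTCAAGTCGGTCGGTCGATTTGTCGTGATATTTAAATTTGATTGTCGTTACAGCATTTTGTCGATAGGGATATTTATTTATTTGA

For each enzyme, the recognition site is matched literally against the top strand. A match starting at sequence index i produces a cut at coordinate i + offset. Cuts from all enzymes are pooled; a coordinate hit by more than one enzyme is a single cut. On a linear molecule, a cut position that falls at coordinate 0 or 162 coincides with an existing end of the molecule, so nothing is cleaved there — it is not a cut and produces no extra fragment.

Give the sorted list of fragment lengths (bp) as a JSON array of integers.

[2,3,3,4,4,4,4,4,4,4,4,6,6,6,7,8,9,9,10,10,10,13,14,14]

Scan for sites:
  OquVI GTCG/0: at [4, 13, 27, 31, 41, 44, 53, 82, 86, 90, 98, 120, 136] ⇒ [4, 13, 27, 31, 41, 44, 53, 82, 86, 90, 98, 120, 136]
  CdoV ATTT/2: at [58, 62, 70, 94, 106, 112, 131, 148, 152, 156] ⇒ [60, 64, 72, 96, 108, 114, 133, 150, 154, 158]

All cut coordinates (distinct, sorted): [4, 13, 27, 31, 41, 44, 53, 60, 64, 72, 82, 86, 90, 96, 98, 108, 114, 120, 133, 136, 150, 154, 158]

Fragment lengths:
  [0,4): 4 bp
  [4,13): 9 bp
  [13,27): 14 bp
  [27,31): 4 bp
  [31,41): 10 bp
  [41,44): 3 bp
  [44,53): 9 bp
  [53,60): 7 bp
  [60,64): 4 bp
  [64,72): 8 bp
  [72,82): 10 bp
  [82,86): 4 bp
  [86,90): 4 bp
  [90,96): 6 bp
  [96,98): 2 bp
  [98,108): 10 bp
  [108,114): 6 bp
  [114,120): 6 bp
  [120,133): 13 bp
  [133,136): 3 bp
  [136,150): 14 bp
  [150,154): 4 bp
  [154,158): 4 bp
  [158,162): 4 bp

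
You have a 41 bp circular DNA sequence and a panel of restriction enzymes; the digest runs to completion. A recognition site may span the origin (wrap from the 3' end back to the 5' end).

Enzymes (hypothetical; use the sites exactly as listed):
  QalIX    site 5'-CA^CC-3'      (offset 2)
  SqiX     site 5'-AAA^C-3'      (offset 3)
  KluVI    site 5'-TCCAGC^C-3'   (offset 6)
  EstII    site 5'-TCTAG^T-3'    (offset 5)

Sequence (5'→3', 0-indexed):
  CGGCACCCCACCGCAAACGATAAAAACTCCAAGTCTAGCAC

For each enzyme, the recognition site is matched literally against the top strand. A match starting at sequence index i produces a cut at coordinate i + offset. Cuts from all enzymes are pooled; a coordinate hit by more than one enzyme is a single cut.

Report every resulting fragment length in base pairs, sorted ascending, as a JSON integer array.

[5,6,7,9,14]

Site scan:
  QalIX CACC/2: at [3, 8, 38] ⇒ [5, 10, 40]
  SqiX AAAC/3: at [14, 23] ⇒ [17, 26]
  KluVI (TCCAGCC, off=6): no sites
  EstII (TCTAGT, off=5): no sites

All cut coordinates (distinct, sorted): [5, 10, 17, 26, 40]

Fragment lengths:
  5→10: 5 bp
  10→17: 7 bp
  17→26: 9 bp
  26→40: 14 bp
  40→5 (wrap): 41-40+5 = 6 bp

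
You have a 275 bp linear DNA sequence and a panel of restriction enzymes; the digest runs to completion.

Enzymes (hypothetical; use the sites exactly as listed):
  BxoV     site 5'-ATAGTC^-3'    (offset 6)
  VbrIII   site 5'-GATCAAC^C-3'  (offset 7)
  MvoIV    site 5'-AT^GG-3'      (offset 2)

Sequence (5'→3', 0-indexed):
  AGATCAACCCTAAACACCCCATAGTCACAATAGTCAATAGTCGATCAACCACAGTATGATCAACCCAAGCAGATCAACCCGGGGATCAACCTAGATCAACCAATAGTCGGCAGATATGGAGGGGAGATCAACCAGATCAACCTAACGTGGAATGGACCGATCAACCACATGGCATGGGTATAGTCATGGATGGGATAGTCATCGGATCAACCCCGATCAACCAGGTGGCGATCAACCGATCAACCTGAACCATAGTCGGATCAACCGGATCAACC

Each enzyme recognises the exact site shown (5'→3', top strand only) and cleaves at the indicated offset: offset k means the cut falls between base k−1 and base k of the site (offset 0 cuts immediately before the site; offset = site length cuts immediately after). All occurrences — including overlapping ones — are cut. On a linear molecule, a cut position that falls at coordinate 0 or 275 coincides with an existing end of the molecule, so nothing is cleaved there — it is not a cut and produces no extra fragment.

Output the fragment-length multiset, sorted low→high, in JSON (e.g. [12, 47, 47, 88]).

[1,2,4,5,5,7,7,8,8,8,8,9,9,9,9,9,10,10,10,11,12,12,12,13,14,15,15,15,18]

Site scan:
  BxoV (ATAGTC, off=6): starts [20, 29, 36, 102, 179, 194, 251] → cuts [26, 35, 42, 108, 185, 200, 257]
  VbrIII (GATCAACC, off=7): starts [1, 42, 57, 71, 83, 93, 125, 134, 158, 204, 214, 229, 237, 258, 267] → cuts [8, 49, 64, 78, 90, 100, 132, 141, 165, 211, 221, 236, 244, 265, 274]
  MvoIV (ATGG, off=2): starts [115, 151, 168, 173, 185, 189] → cuts [117, 153, 170, 175, 187, 191]

All cut coordinates (distinct, sorted): [8, 26, 35, 42, 49, 64, 78, 90, 100, 108, 117, 132, 141, 153, 165, 170, 175, 185, 187, 191, 200, 211, 221, 236, 244, 257, 265, 274]

Fragments:
  [0,8): 8 bp
  [8,26): 18 bp
  [26,35): 9 bp
  [35,42): 7 bp
  [42,49): 7 bp
  [49,64): 15 bp
  [64,78): 14 bp
  [78,90): 12 bp
  [90,100): 10 bp
  [100,108): 8 bp
  [108,117): 9 bp
  [117,132): 15 bp
  [132,141): 9 bp
  [141,153): 12 bp
  [153,165): 12 bp
  [165,170): 5 bp
  [170,175): 5 bp
  [175,185): 10 bp
  [185,187): 2 bp
  [187,191): 4 bp
  [191,200): 9 bp
  [200,211): 11 bp
  [211,221): 10 bp
  [221,236): 15 bp
  [236,244): 8 bp
  [244,257): 13 bp
  [257,265): 8 bp
  [265,274): 9 bp
  [274,275): 1 bp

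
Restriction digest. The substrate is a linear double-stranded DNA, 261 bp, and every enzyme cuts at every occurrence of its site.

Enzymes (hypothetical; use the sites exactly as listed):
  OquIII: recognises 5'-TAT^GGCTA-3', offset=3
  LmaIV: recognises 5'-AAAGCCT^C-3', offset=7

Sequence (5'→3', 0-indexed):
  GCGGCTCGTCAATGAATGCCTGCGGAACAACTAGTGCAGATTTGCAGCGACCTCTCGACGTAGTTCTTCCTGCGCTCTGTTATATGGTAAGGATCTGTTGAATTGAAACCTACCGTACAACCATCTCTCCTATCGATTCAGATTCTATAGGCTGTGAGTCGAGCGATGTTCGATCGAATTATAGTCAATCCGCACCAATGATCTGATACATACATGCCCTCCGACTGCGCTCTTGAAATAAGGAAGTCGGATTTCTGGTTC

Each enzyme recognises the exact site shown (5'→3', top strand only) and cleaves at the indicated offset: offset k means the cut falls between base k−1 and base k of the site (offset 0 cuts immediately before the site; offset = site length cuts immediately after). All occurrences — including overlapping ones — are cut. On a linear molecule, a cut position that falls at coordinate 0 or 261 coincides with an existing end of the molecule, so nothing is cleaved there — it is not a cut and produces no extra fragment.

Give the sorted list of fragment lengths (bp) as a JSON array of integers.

[261]

Site scan:
  OquIII (TATGGCTA, off=3): no sites
  LmaIV (AAAGCCTC, off=7): no sites

All cut coordinates (distinct, sorted): ∅

Fragments:
  no cuts → one linear fragment of 261 bp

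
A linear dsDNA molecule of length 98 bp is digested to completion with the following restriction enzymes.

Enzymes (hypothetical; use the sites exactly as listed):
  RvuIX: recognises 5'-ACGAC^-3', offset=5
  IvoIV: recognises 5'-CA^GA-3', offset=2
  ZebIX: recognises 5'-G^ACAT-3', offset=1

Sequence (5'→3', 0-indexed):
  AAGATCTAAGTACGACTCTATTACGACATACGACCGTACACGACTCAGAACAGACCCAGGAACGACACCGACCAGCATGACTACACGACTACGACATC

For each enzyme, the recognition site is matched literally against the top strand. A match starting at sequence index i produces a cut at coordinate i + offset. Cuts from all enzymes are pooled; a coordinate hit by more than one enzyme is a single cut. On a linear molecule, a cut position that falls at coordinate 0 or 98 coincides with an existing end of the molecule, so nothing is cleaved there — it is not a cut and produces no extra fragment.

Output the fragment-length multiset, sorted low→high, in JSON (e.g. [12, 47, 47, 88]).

Scan for sites:
  RvuIX (ACGAC, off=5): starts [11, 22, 29, 39, 61, 84, 90] → cuts [16, 27, 34, 44, 66, 89, 95]
  IvoIV (CAGA, off=2): starts [45, 50] → cuts [47, 52]
  ZebIX (GACAT, off=1): starts [24, 92] → cuts [25, 93]

Pooled cuts: [16, 25, 27, 34, 44, 47, 52, 66, 89, 93, 95]

Fragments:
  [0,16): 16 bp
  [16,25): 9 bp
  [25,27): 2 bp
  [27,34): 7 bp
  [34,44): 10 bp
  [44,47): 3 bp
  [47,52): 5 bp
  [52,66): 14 bp
  [66,89): 23 bp
  [89,93): 4 bp
  [93,95): 2 bp
  [95,98): 3 bp

[2,2,3,3,4,5,7,9,10,14,16,23]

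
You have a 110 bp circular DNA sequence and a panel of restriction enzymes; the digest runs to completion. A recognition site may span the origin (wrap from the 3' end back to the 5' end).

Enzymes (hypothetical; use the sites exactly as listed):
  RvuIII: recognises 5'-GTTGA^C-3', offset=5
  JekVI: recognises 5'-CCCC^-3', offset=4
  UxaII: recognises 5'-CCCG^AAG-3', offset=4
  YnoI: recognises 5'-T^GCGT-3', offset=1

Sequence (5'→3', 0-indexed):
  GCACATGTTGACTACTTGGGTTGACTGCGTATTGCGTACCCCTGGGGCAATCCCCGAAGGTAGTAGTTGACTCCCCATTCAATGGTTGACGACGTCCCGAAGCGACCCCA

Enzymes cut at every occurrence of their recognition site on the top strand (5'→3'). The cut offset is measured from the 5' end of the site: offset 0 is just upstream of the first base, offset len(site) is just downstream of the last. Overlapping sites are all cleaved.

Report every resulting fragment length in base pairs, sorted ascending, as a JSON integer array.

[1,2,6,7,9,10,10,12,13,13,13,14]

Scan for sites:
  RvuIII (GTTGAC, off=5): starts [6, 19, 65, 84] → cuts [11, 24, 70, 89]
  JekVI (CCCC, off=4): starts [38, 51, 72, 105] → cuts [42, 55, 76, 109]
  UxaII (CCCGAAG, off=4): starts [52, 95] → cuts [56, 99]
  YnoI (TGCGT, off=1): starts [25, 32] → cuts [26, 33]

All cut coordinates (distinct, sorted): [11, 24, 26, 33, 42, 55, 56, 70, 76, 89, 99, 109]

Fragments:
  11→24: 13 bp
  24→26: 2 bp
  26→33: 7 bp
  33→42: 9 bp
  42→55: 13 bp
  55→56: 1 bp
  56→70: 14 bp
  70→76: 6 bp
  76→89: 13 bp
  89→99: 10 bp
  99→109: 10 bp
  109→11 (wrap): 110-109+11 = 12 bp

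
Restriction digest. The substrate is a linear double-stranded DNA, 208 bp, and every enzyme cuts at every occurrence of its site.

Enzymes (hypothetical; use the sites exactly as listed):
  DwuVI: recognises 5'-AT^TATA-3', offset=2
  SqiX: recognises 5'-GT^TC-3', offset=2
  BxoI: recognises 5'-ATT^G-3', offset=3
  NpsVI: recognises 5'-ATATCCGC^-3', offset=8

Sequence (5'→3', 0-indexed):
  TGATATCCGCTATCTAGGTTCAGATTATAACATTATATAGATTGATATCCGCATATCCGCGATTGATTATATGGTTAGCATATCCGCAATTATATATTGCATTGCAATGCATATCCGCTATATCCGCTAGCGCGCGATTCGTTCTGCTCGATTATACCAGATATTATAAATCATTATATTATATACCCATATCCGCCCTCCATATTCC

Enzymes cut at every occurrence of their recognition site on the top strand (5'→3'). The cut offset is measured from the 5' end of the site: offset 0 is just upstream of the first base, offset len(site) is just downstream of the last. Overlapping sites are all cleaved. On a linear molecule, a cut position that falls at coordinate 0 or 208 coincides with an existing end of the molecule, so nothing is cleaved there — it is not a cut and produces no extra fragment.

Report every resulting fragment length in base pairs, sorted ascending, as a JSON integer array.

[3,3,4,5,5,6,8,8,8,9,9,9,10,10,10,10,12,12,15,15,17,20]

Scan for sites:
  DwuVI ATTATA/2: at [23, 31, 65, 88, 150, 162, 172, 177] ⇒ [25, 33, 67, 90, 152, 164, 174, 179]
  SqiX GTTC/2: at [17, 140] ⇒ [19, 142]
  BxoI ATTG/3: at [40, 61, 95, 100] ⇒ [43, 64, 98, 103]
  NpsVI ATATCCGC/8: at [2, 44, 52, 79, 110, 119, 188] ⇒ [10, 52, 60, 87, 118, 127, 196]

All cut coordinates (distinct, sorted): [10, 19, 25, 33, 43, 52, 60, 64, 67, 87, 90, 98, 103, 118, 127, 142, 152, 164, 174, 179, 196]

Fragment lengths:
  [0,10): 10 bp
  [10,19): 9 bp
  [19,25): 6 bp
  [25,33): 8 bp
  [33,43): 10 bp
  [43,52): 9 bp
  [52,60): 8 bp
  [60,64): 4 bp
  [64,67): 3 bp
  [67,87): 20 bp
  [87,90): 3 bp
  [90,98): 8 bp
  [98,103): 5 bp
  [103,118): 15 bp
  [118,127): 9 bp
  [127,142): 15 bp
  [142,152): 10 bp
  [152,164): 12 bp
  [164,174): 10 bp
  [174,179): 5 bp
  [179,196): 17 bp
  [196,208): 12 bp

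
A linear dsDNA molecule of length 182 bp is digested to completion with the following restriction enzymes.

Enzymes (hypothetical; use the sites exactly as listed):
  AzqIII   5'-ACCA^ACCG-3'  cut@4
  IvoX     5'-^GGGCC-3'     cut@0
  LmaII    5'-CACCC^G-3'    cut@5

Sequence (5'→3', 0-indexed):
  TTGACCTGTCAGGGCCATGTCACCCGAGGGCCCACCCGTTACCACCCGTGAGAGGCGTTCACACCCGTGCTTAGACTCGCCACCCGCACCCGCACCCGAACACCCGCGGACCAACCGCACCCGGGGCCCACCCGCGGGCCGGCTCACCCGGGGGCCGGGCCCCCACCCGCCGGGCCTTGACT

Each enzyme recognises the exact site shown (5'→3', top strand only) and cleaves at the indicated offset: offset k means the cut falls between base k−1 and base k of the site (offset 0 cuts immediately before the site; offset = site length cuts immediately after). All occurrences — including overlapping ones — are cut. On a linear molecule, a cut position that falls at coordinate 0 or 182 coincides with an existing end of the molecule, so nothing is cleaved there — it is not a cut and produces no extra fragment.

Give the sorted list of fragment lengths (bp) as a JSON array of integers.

[1,2,2,2,3,5,6,6,8,8,9,10,10,10,11,11,12,14,14,19,19]

Site scan:
  AzqIII (ACCAACCG, off=4): starts [109] → cuts [113]
  IvoX (GGGCC, off=0): starts [11, 27, 123, 135, 151, 156, 171] → cuts [11, 27, 123, 135, 151, 156, 171]
  LmaII (CACCCG, off=5): starts [20, 32, 42, 61, 80, 86, 92, 100, 117, 128, 144, 163] → cuts [25, 37, 47, 66, 85, 91, 97, 105, 122, 133, 149, 168]

All cut coordinates (distinct, sorted): [11, 25, 27, 37, 47, 66, 85, 91, 97, 105, 113, 122, 123, 133, 135, 149, 151, 156, 168, 171]

Fragments:
  [0,11): 11 bp
  [11,25): 14 bp
  [25,27): 2 bp
  [27,37): 10 bp
  [37,47): 10 bp
  [47,66): 19 bp
  [66,85): 19 bp
  [85,91): 6 bp
  [91,97): 6 bp
  [97,105): 8 bp
  [105,113): 8 bp
  [113,122): 9 bp
  [122,123): 1 bp
  [123,133): 10 bp
  [133,135): 2 bp
  [135,149): 14 bp
  [149,151): 2 bp
  [151,156): 5 bp
  [156,168): 12 bp
  [168,171): 3 bp
  [171,182): 11 bp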